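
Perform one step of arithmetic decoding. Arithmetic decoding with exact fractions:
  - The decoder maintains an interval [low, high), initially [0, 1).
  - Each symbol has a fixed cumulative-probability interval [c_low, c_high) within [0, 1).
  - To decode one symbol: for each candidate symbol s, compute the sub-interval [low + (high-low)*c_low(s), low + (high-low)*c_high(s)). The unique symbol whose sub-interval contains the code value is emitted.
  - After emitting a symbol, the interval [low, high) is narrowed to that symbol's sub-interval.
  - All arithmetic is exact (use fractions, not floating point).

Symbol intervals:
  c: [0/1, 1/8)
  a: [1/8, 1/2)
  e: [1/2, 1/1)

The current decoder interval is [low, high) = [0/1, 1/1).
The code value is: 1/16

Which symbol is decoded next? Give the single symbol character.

Answer: c

Derivation:
Interval width = high − low = 1/1 − 0/1 = 1/1
Scaled code = (code − low) / width = (1/16 − 0/1) / 1/1 = 1/16
  c: [0/1, 1/8) ← scaled code falls here ✓
  a: [1/8, 1/2) 
  e: [1/2, 1/1) 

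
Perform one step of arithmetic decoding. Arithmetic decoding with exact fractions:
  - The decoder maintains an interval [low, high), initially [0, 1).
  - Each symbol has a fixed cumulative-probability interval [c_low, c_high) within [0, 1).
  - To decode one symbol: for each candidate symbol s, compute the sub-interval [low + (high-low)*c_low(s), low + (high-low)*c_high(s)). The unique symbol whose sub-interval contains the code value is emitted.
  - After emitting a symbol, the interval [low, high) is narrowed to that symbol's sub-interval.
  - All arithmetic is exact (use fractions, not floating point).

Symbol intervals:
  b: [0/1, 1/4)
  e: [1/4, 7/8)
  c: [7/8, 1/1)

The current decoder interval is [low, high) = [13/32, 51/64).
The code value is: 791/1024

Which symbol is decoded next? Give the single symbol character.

Interval width = high − low = 51/64 − 13/32 = 25/64
Scaled code = (code − low) / width = (791/1024 − 13/32) / 25/64 = 15/16
  b: [0/1, 1/4) 
  e: [1/4, 7/8) 
  c: [7/8, 1/1) ← scaled code falls here ✓

Answer: c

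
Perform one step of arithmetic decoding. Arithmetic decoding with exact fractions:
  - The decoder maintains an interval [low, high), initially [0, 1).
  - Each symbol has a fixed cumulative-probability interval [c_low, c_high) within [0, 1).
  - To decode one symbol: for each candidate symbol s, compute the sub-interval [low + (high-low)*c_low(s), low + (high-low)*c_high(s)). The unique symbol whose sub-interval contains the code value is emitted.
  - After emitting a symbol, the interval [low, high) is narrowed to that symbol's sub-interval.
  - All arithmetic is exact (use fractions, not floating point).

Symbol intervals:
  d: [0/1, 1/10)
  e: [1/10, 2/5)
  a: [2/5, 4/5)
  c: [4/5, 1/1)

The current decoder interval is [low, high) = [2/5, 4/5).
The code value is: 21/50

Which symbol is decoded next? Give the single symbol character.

Answer: d

Derivation:
Interval width = high − low = 4/5 − 2/5 = 2/5
Scaled code = (code − low) / width = (21/50 − 2/5) / 2/5 = 1/20
  d: [0/1, 1/10) ← scaled code falls here ✓
  e: [1/10, 2/5) 
  a: [2/5, 4/5) 
  c: [4/5, 1/1) 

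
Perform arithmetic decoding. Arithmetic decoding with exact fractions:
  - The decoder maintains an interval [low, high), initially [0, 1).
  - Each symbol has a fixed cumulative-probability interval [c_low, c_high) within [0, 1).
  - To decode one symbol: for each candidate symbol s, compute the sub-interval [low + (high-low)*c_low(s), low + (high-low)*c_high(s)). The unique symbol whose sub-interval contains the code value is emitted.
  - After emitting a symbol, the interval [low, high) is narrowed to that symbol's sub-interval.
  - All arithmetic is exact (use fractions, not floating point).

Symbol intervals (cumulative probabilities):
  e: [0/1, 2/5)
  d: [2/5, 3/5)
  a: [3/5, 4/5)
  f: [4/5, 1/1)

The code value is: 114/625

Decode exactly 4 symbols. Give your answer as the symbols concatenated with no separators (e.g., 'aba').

Answer: edea

Derivation:
Step 1: interval [0/1, 1/1), width = 1/1 - 0/1 = 1/1
  'e': [0/1 + 1/1*0/1, 0/1 + 1/1*2/5) = [0/1, 2/5) <- contains code 114/625
  'd': [0/1 + 1/1*2/5, 0/1 + 1/1*3/5) = [2/5, 3/5)
  'a': [0/1 + 1/1*3/5, 0/1 + 1/1*4/5) = [3/5, 4/5)
  'f': [0/1 + 1/1*4/5, 0/1 + 1/1*1/1) = [4/5, 1/1)
  emit 'e', narrow to [0/1, 2/5)
Step 2: interval [0/1, 2/5), width = 2/5 - 0/1 = 2/5
  'e': [0/1 + 2/5*0/1, 0/1 + 2/5*2/5) = [0/1, 4/25)
  'd': [0/1 + 2/5*2/5, 0/1 + 2/5*3/5) = [4/25, 6/25) <- contains code 114/625
  'a': [0/1 + 2/5*3/5, 0/1 + 2/5*4/5) = [6/25, 8/25)
  'f': [0/1 + 2/5*4/5, 0/1 + 2/5*1/1) = [8/25, 2/5)
  emit 'd', narrow to [4/25, 6/25)
Step 3: interval [4/25, 6/25), width = 6/25 - 4/25 = 2/25
  'e': [4/25 + 2/25*0/1, 4/25 + 2/25*2/5) = [4/25, 24/125) <- contains code 114/625
  'd': [4/25 + 2/25*2/5, 4/25 + 2/25*3/5) = [24/125, 26/125)
  'a': [4/25 + 2/25*3/5, 4/25 + 2/25*4/5) = [26/125, 28/125)
  'f': [4/25 + 2/25*4/5, 4/25 + 2/25*1/1) = [28/125, 6/25)
  emit 'e', narrow to [4/25, 24/125)
Step 4: interval [4/25, 24/125), width = 24/125 - 4/25 = 4/125
  'e': [4/25 + 4/125*0/1, 4/25 + 4/125*2/5) = [4/25, 108/625)
  'd': [4/25 + 4/125*2/5, 4/25 + 4/125*3/5) = [108/625, 112/625)
  'a': [4/25 + 4/125*3/5, 4/25 + 4/125*4/5) = [112/625, 116/625) <- contains code 114/625
  'f': [4/25 + 4/125*4/5, 4/25 + 4/125*1/1) = [116/625, 24/125)
  emit 'a', narrow to [112/625, 116/625)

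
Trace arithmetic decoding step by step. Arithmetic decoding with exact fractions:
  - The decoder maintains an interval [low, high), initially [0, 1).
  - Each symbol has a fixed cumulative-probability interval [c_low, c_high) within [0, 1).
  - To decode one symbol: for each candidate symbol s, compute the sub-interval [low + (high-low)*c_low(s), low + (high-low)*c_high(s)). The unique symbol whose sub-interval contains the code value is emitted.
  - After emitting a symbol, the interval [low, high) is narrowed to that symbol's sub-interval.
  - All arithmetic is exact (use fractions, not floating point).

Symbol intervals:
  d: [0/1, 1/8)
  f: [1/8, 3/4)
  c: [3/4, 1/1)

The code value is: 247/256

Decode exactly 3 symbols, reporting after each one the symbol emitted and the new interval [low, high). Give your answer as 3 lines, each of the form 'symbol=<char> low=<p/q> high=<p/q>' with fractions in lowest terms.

Answer: symbol=c low=3/4 high=1/1
symbol=c low=15/16 high=1/1
symbol=f low=121/128 high=63/64

Derivation:
Step 1: interval [0/1, 1/1), width = 1/1 - 0/1 = 1/1
  'd': [0/1 + 1/1*0/1, 0/1 + 1/1*1/8) = [0/1, 1/8)
  'f': [0/1 + 1/1*1/8, 0/1 + 1/1*3/4) = [1/8, 3/4)
  'c': [0/1 + 1/1*3/4, 0/1 + 1/1*1/1) = [3/4, 1/1) <- contains code 247/256
  emit 'c', narrow to [3/4, 1/1)
Step 2: interval [3/4, 1/1), width = 1/1 - 3/4 = 1/4
  'd': [3/4 + 1/4*0/1, 3/4 + 1/4*1/8) = [3/4, 25/32)
  'f': [3/4 + 1/4*1/8, 3/4 + 1/4*3/4) = [25/32, 15/16)
  'c': [3/4 + 1/4*3/4, 3/4 + 1/4*1/1) = [15/16, 1/1) <- contains code 247/256
  emit 'c', narrow to [15/16, 1/1)
Step 3: interval [15/16, 1/1), width = 1/1 - 15/16 = 1/16
  'd': [15/16 + 1/16*0/1, 15/16 + 1/16*1/8) = [15/16, 121/128)
  'f': [15/16 + 1/16*1/8, 15/16 + 1/16*3/4) = [121/128, 63/64) <- contains code 247/256
  'c': [15/16 + 1/16*3/4, 15/16 + 1/16*1/1) = [63/64, 1/1)
  emit 'f', narrow to [121/128, 63/64)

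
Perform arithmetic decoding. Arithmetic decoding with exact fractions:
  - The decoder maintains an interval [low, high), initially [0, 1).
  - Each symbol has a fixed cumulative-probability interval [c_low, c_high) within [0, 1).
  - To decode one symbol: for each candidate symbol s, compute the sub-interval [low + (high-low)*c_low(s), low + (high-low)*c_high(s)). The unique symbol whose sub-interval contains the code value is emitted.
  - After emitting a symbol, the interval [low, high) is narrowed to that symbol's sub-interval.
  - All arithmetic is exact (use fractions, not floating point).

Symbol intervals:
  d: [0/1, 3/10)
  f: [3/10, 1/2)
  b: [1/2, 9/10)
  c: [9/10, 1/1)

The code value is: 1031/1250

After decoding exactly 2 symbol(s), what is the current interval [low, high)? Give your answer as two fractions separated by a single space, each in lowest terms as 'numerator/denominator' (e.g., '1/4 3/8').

Step 1: interval [0/1, 1/1), width = 1/1 - 0/1 = 1/1
  'd': [0/1 + 1/1*0/1, 0/1 + 1/1*3/10) = [0/1, 3/10)
  'f': [0/1 + 1/1*3/10, 0/1 + 1/1*1/2) = [3/10, 1/2)
  'b': [0/1 + 1/1*1/2, 0/1 + 1/1*9/10) = [1/2, 9/10) <- contains code 1031/1250
  'c': [0/1 + 1/1*9/10, 0/1 + 1/1*1/1) = [9/10, 1/1)
  emit 'b', narrow to [1/2, 9/10)
Step 2: interval [1/2, 9/10), width = 9/10 - 1/2 = 2/5
  'd': [1/2 + 2/5*0/1, 1/2 + 2/5*3/10) = [1/2, 31/50)
  'f': [1/2 + 2/5*3/10, 1/2 + 2/5*1/2) = [31/50, 7/10)
  'b': [1/2 + 2/5*1/2, 1/2 + 2/5*9/10) = [7/10, 43/50) <- contains code 1031/1250
  'c': [1/2 + 2/5*9/10, 1/2 + 2/5*1/1) = [43/50, 9/10)
  emit 'b', narrow to [7/10, 43/50)

Answer: 7/10 43/50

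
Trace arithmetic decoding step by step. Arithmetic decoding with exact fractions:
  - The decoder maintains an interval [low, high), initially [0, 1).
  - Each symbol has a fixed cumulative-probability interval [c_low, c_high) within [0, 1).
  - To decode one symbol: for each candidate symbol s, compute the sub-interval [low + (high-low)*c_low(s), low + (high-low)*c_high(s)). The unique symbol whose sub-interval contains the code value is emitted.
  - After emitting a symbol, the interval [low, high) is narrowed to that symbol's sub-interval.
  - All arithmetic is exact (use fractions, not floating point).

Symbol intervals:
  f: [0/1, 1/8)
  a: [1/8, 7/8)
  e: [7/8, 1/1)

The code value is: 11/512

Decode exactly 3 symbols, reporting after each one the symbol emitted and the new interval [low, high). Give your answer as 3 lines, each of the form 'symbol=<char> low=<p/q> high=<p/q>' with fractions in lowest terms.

Answer: symbol=f low=0/1 high=1/8
symbol=a low=1/64 high=7/64
symbol=f low=1/64 high=7/256

Derivation:
Step 1: interval [0/1, 1/1), width = 1/1 - 0/1 = 1/1
  'f': [0/1 + 1/1*0/1, 0/1 + 1/1*1/8) = [0/1, 1/8) <- contains code 11/512
  'a': [0/1 + 1/1*1/8, 0/1 + 1/1*7/8) = [1/8, 7/8)
  'e': [0/1 + 1/1*7/8, 0/1 + 1/1*1/1) = [7/8, 1/1)
  emit 'f', narrow to [0/1, 1/8)
Step 2: interval [0/1, 1/8), width = 1/8 - 0/1 = 1/8
  'f': [0/1 + 1/8*0/1, 0/1 + 1/8*1/8) = [0/1, 1/64)
  'a': [0/1 + 1/8*1/8, 0/1 + 1/8*7/8) = [1/64, 7/64) <- contains code 11/512
  'e': [0/1 + 1/8*7/8, 0/1 + 1/8*1/1) = [7/64, 1/8)
  emit 'a', narrow to [1/64, 7/64)
Step 3: interval [1/64, 7/64), width = 7/64 - 1/64 = 3/32
  'f': [1/64 + 3/32*0/1, 1/64 + 3/32*1/8) = [1/64, 7/256) <- contains code 11/512
  'a': [1/64 + 3/32*1/8, 1/64 + 3/32*7/8) = [7/256, 25/256)
  'e': [1/64 + 3/32*7/8, 1/64 + 3/32*1/1) = [25/256, 7/64)
  emit 'f', narrow to [1/64, 7/256)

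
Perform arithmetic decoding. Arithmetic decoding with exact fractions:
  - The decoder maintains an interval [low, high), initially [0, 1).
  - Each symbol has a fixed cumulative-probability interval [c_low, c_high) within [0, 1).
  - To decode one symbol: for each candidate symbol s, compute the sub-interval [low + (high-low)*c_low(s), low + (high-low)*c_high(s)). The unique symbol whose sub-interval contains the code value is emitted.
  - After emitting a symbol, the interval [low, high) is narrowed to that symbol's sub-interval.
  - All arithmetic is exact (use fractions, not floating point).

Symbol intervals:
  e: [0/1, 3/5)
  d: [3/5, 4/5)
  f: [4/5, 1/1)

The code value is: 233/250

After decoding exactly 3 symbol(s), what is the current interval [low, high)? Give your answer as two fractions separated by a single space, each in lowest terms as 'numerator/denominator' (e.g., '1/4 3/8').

Step 1: interval [0/1, 1/1), width = 1/1 - 0/1 = 1/1
  'e': [0/1 + 1/1*0/1, 0/1 + 1/1*3/5) = [0/1, 3/5)
  'd': [0/1 + 1/1*3/5, 0/1 + 1/1*4/5) = [3/5, 4/5)
  'f': [0/1 + 1/1*4/5, 0/1 + 1/1*1/1) = [4/5, 1/1) <- contains code 233/250
  emit 'f', narrow to [4/5, 1/1)
Step 2: interval [4/5, 1/1), width = 1/1 - 4/5 = 1/5
  'e': [4/5 + 1/5*0/1, 4/5 + 1/5*3/5) = [4/5, 23/25)
  'd': [4/5 + 1/5*3/5, 4/5 + 1/5*4/5) = [23/25, 24/25) <- contains code 233/250
  'f': [4/5 + 1/5*4/5, 4/5 + 1/5*1/1) = [24/25, 1/1)
  emit 'd', narrow to [23/25, 24/25)
Step 3: interval [23/25, 24/25), width = 24/25 - 23/25 = 1/25
  'e': [23/25 + 1/25*0/1, 23/25 + 1/25*3/5) = [23/25, 118/125) <- contains code 233/250
  'd': [23/25 + 1/25*3/5, 23/25 + 1/25*4/5) = [118/125, 119/125)
  'f': [23/25 + 1/25*4/5, 23/25 + 1/25*1/1) = [119/125, 24/25)
  emit 'e', narrow to [23/25, 118/125)

Answer: 23/25 118/125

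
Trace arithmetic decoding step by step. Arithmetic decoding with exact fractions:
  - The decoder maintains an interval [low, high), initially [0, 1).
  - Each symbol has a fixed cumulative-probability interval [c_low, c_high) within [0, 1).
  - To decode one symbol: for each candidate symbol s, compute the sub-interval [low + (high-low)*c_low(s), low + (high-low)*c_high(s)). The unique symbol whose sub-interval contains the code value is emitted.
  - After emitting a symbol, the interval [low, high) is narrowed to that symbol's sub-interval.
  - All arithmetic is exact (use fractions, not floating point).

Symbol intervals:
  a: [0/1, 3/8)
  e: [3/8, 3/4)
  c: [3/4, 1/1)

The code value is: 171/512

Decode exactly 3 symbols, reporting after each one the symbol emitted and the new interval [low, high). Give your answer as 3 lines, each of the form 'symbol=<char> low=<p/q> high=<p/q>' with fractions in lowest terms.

Step 1: interval [0/1, 1/1), width = 1/1 - 0/1 = 1/1
  'a': [0/1 + 1/1*0/1, 0/1 + 1/1*3/8) = [0/1, 3/8) <- contains code 171/512
  'e': [0/1 + 1/1*3/8, 0/1 + 1/1*3/4) = [3/8, 3/4)
  'c': [0/1 + 1/1*3/4, 0/1 + 1/1*1/1) = [3/4, 1/1)
  emit 'a', narrow to [0/1, 3/8)
Step 2: interval [0/1, 3/8), width = 3/8 - 0/1 = 3/8
  'a': [0/1 + 3/8*0/1, 0/1 + 3/8*3/8) = [0/1, 9/64)
  'e': [0/1 + 3/8*3/8, 0/1 + 3/8*3/4) = [9/64, 9/32)
  'c': [0/1 + 3/8*3/4, 0/1 + 3/8*1/1) = [9/32, 3/8) <- contains code 171/512
  emit 'c', narrow to [9/32, 3/8)
Step 3: interval [9/32, 3/8), width = 3/8 - 9/32 = 3/32
  'a': [9/32 + 3/32*0/1, 9/32 + 3/32*3/8) = [9/32, 81/256)
  'e': [9/32 + 3/32*3/8, 9/32 + 3/32*3/4) = [81/256, 45/128) <- contains code 171/512
  'c': [9/32 + 3/32*3/4, 9/32 + 3/32*1/1) = [45/128, 3/8)
  emit 'e', narrow to [81/256, 45/128)

Answer: symbol=a low=0/1 high=3/8
symbol=c low=9/32 high=3/8
symbol=e low=81/256 high=45/128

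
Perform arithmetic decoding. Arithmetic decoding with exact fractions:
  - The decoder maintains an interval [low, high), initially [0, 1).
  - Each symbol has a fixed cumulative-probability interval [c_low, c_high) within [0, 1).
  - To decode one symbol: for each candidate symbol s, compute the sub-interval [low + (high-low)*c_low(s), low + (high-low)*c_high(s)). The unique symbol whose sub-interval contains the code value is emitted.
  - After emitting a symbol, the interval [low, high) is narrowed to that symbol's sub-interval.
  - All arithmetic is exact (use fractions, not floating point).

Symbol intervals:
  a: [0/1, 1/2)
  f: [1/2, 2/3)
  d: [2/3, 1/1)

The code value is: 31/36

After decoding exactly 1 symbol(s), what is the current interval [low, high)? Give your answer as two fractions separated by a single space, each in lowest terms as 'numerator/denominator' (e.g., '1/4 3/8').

Answer: 2/3 1/1

Derivation:
Step 1: interval [0/1, 1/1), width = 1/1 - 0/1 = 1/1
  'a': [0/1 + 1/1*0/1, 0/1 + 1/1*1/2) = [0/1, 1/2)
  'f': [0/1 + 1/1*1/2, 0/1 + 1/1*2/3) = [1/2, 2/3)
  'd': [0/1 + 1/1*2/3, 0/1 + 1/1*1/1) = [2/3, 1/1) <- contains code 31/36
  emit 'd', narrow to [2/3, 1/1)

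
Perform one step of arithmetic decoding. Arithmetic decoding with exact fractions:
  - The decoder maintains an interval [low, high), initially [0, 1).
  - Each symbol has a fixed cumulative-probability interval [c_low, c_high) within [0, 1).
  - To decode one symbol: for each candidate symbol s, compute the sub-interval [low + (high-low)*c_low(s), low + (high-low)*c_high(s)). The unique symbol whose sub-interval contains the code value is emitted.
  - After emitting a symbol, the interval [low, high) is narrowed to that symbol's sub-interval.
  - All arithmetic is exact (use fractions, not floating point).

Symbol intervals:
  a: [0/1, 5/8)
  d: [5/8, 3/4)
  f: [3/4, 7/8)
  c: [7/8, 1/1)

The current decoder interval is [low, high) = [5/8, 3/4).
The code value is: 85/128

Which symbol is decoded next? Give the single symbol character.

Answer: a

Derivation:
Interval width = high − low = 3/4 − 5/8 = 1/8
Scaled code = (code − low) / width = (85/128 − 5/8) / 1/8 = 5/16
  a: [0/1, 5/8) ← scaled code falls here ✓
  d: [5/8, 3/4) 
  f: [3/4, 7/8) 
  c: [7/8, 1/1) 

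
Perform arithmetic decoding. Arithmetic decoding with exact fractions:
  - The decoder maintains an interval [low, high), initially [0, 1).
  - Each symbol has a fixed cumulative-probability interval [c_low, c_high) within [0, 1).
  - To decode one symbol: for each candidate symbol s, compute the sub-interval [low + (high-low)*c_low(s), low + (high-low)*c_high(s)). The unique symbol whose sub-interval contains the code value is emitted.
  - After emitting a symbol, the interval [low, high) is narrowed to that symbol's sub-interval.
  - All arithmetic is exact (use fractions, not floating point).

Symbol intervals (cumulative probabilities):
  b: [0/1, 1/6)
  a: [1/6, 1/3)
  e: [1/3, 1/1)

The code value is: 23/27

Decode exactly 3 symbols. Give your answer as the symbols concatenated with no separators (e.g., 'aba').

Step 1: interval [0/1, 1/1), width = 1/1 - 0/1 = 1/1
  'b': [0/1 + 1/1*0/1, 0/1 + 1/1*1/6) = [0/1, 1/6)
  'a': [0/1 + 1/1*1/6, 0/1 + 1/1*1/3) = [1/6, 1/3)
  'e': [0/1 + 1/1*1/3, 0/1 + 1/1*1/1) = [1/3, 1/1) <- contains code 23/27
  emit 'e', narrow to [1/3, 1/1)
Step 2: interval [1/3, 1/1), width = 1/1 - 1/3 = 2/3
  'b': [1/3 + 2/3*0/1, 1/3 + 2/3*1/6) = [1/3, 4/9)
  'a': [1/3 + 2/3*1/6, 1/3 + 2/3*1/3) = [4/9, 5/9)
  'e': [1/3 + 2/3*1/3, 1/3 + 2/3*1/1) = [5/9, 1/1) <- contains code 23/27
  emit 'e', narrow to [5/9, 1/1)
Step 3: interval [5/9, 1/1), width = 1/1 - 5/9 = 4/9
  'b': [5/9 + 4/9*0/1, 5/9 + 4/9*1/6) = [5/9, 17/27)
  'a': [5/9 + 4/9*1/6, 5/9 + 4/9*1/3) = [17/27, 19/27)
  'e': [5/9 + 4/9*1/3, 5/9 + 4/9*1/1) = [19/27, 1/1) <- contains code 23/27
  emit 'e', narrow to [19/27, 1/1)

Answer: eee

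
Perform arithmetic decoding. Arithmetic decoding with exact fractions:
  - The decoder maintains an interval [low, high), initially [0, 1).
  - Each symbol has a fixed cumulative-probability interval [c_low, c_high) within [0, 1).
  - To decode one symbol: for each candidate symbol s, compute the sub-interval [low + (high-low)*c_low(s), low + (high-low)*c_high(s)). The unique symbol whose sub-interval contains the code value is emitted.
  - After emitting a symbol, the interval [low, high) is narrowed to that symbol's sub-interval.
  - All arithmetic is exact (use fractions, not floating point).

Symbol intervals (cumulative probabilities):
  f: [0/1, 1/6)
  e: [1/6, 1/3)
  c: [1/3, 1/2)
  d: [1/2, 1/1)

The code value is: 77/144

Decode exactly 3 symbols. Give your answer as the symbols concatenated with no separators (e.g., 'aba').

Answer: dfc

Derivation:
Step 1: interval [0/1, 1/1), width = 1/1 - 0/1 = 1/1
  'f': [0/1 + 1/1*0/1, 0/1 + 1/1*1/6) = [0/1, 1/6)
  'e': [0/1 + 1/1*1/6, 0/1 + 1/1*1/3) = [1/6, 1/3)
  'c': [0/1 + 1/1*1/3, 0/1 + 1/1*1/2) = [1/3, 1/2)
  'd': [0/1 + 1/1*1/2, 0/1 + 1/1*1/1) = [1/2, 1/1) <- contains code 77/144
  emit 'd', narrow to [1/2, 1/1)
Step 2: interval [1/2, 1/1), width = 1/1 - 1/2 = 1/2
  'f': [1/2 + 1/2*0/1, 1/2 + 1/2*1/6) = [1/2, 7/12) <- contains code 77/144
  'e': [1/2 + 1/2*1/6, 1/2 + 1/2*1/3) = [7/12, 2/3)
  'c': [1/2 + 1/2*1/3, 1/2 + 1/2*1/2) = [2/3, 3/4)
  'd': [1/2 + 1/2*1/2, 1/2 + 1/2*1/1) = [3/4, 1/1)
  emit 'f', narrow to [1/2, 7/12)
Step 3: interval [1/2, 7/12), width = 7/12 - 1/2 = 1/12
  'f': [1/2 + 1/12*0/1, 1/2 + 1/12*1/6) = [1/2, 37/72)
  'e': [1/2 + 1/12*1/6, 1/2 + 1/12*1/3) = [37/72, 19/36)
  'c': [1/2 + 1/12*1/3, 1/2 + 1/12*1/2) = [19/36, 13/24) <- contains code 77/144
  'd': [1/2 + 1/12*1/2, 1/2 + 1/12*1/1) = [13/24, 7/12)
  emit 'c', narrow to [19/36, 13/24)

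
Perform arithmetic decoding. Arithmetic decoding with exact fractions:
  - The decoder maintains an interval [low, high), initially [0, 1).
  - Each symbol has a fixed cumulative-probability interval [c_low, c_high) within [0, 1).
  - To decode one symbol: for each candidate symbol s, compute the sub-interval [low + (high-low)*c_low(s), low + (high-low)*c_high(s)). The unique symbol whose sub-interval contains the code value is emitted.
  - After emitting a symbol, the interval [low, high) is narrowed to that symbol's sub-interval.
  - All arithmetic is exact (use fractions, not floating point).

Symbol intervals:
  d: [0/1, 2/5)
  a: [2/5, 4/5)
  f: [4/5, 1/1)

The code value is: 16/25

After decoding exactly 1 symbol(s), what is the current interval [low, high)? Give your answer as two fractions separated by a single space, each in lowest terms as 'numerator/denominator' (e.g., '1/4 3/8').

Step 1: interval [0/1, 1/1), width = 1/1 - 0/1 = 1/1
  'd': [0/1 + 1/1*0/1, 0/1 + 1/1*2/5) = [0/1, 2/5)
  'a': [0/1 + 1/1*2/5, 0/1 + 1/1*4/5) = [2/5, 4/5) <- contains code 16/25
  'f': [0/1 + 1/1*4/5, 0/1 + 1/1*1/1) = [4/5, 1/1)
  emit 'a', narrow to [2/5, 4/5)

Answer: 2/5 4/5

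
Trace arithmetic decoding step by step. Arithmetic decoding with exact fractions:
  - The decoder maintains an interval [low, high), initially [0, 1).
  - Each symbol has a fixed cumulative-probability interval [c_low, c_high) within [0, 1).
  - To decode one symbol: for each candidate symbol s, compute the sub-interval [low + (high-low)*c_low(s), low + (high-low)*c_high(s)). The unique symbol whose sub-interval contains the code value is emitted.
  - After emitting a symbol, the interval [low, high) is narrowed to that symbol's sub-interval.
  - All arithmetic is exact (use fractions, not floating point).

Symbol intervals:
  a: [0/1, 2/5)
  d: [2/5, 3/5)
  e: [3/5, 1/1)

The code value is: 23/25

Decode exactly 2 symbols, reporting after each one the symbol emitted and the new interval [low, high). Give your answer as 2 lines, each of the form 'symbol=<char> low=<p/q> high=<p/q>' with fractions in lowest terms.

Answer: symbol=e low=3/5 high=1/1
symbol=e low=21/25 high=1/1

Derivation:
Step 1: interval [0/1, 1/1), width = 1/1 - 0/1 = 1/1
  'a': [0/1 + 1/1*0/1, 0/1 + 1/1*2/5) = [0/1, 2/5)
  'd': [0/1 + 1/1*2/5, 0/1 + 1/1*3/5) = [2/5, 3/5)
  'e': [0/1 + 1/1*3/5, 0/1 + 1/1*1/1) = [3/5, 1/1) <- contains code 23/25
  emit 'e', narrow to [3/5, 1/1)
Step 2: interval [3/5, 1/1), width = 1/1 - 3/5 = 2/5
  'a': [3/5 + 2/5*0/1, 3/5 + 2/5*2/5) = [3/5, 19/25)
  'd': [3/5 + 2/5*2/5, 3/5 + 2/5*3/5) = [19/25, 21/25)
  'e': [3/5 + 2/5*3/5, 3/5 + 2/5*1/1) = [21/25, 1/1) <- contains code 23/25
  emit 'e', narrow to [21/25, 1/1)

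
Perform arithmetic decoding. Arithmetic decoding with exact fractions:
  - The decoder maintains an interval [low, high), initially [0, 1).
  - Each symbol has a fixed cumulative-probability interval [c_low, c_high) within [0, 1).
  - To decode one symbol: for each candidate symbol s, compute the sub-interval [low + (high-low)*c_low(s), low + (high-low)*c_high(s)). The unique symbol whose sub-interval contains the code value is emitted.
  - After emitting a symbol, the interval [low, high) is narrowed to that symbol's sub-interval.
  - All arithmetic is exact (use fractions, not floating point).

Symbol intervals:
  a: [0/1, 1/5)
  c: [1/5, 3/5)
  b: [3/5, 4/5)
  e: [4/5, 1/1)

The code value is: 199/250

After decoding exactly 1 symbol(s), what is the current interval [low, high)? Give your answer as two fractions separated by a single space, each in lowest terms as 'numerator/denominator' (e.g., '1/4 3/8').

Answer: 3/5 4/5

Derivation:
Step 1: interval [0/1, 1/1), width = 1/1 - 0/1 = 1/1
  'a': [0/1 + 1/1*0/1, 0/1 + 1/1*1/5) = [0/1, 1/5)
  'c': [0/1 + 1/1*1/5, 0/1 + 1/1*3/5) = [1/5, 3/5)
  'b': [0/1 + 1/1*3/5, 0/1 + 1/1*4/5) = [3/5, 4/5) <- contains code 199/250
  'e': [0/1 + 1/1*4/5, 0/1 + 1/1*1/1) = [4/5, 1/1)
  emit 'b', narrow to [3/5, 4/5)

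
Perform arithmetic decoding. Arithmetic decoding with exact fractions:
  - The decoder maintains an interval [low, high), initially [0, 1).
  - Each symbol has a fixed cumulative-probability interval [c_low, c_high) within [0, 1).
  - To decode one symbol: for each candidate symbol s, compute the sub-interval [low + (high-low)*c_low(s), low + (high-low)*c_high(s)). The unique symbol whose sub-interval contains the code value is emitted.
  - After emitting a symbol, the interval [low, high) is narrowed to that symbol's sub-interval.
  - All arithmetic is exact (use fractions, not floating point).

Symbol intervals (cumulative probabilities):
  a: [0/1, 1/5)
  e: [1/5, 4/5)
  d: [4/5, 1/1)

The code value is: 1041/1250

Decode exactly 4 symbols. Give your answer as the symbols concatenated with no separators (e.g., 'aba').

Answer: dada

Derivation:
Step 1: interval [0/1, 1/1), width = 1/1 - 0/1 = 1/1
  'a': [0/1 + 1/1*0/1, 0/1 + 1/1*1/5) = [0/1, 1/5)
  'e': [0/1 + 1/1*1/5, 0/1 + 1/1*4/5) = [1/5, 4/5)
  'd': [0/1 + 1/1*4/5, 0/1 + 1/1*1/1) = [4/5, 1/1) <- contains code 1041/1250
  emit 'd', narrow to [4/5, 1/1)
Step 2: interval [4/5, 1/1), width = 1/1 - 4/5 = 1/5
  'a': [4/5 + 1/5*0/1, 4/5 + 1/5*1/5) = [4/5, 21/25) <- contains code 1041/1250
  'e': [4/5 + 1/5*1/5, 4/5 + 1/5*4/5) = [21/25, 24/25)
  'd': [4/5 + 1/5*4/5, 4/5 + 1/5*1/1) = [24/25, 1/1)
  emit 'a', narrow to [4/5, 21/25)
Step 3: interval [4/5, 21/25), width = 21/25 - 4/5 = 1/25
  'a': [4/5 + 1/25*0/1, 4/5 + 1/25*1/5) = [4/5, 101/125)
  'e': [4/5 + 1/25*1/5, 4/5 + 1/25*4/5) = [101/125, 104/125)
  'd': [4/5 + 1/25*4/5, 4/5 + 1/25*1/1) = [104/125, 21/25) <- contains code 1041/1250
  emit 'd', narrow to [104/125, 21/25)
Step 4: interval [104/125, 21/25), width = 21/25 - 104/125 = 1/125
  'a': [104/125 + 1/125*0/1, 104/125 + 1/125*1/5) = [104/125, 521/625) <- contains code 1041/1250
  'e': [104/125 + 1/125*1/5, 104/125 + 1/125*4/5) = [521/625, 524/625)
  'd': [104/125 + 1/125*4/5, 104/125 + 1/125*1/1) = [524/625, 21/25)
  emit 'a', narrow to [104/125, 521/625)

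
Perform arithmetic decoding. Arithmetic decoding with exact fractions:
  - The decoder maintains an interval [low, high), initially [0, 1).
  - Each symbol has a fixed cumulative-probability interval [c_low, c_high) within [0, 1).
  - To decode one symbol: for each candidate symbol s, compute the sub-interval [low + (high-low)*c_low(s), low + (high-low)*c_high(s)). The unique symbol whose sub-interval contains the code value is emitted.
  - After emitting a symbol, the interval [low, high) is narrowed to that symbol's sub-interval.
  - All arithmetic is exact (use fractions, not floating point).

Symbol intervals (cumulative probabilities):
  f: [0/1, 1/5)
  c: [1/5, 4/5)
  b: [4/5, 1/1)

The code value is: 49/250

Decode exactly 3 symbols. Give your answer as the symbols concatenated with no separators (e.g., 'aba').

Step 1: interval [0/1, 1/1), width = 1/1 - 0/1 = 1/1
  'f': [0/1 + 1/1*0/1, 0/1 + 1/1*1/5) = [0/1, 1/5) <- contains code 49/250
  'c': [0/1 + 1/1*1/5, 0/1 + 1/1*4/5) = [1/5, 4/5)
  'b': [0/1 + 1/1*4/5, 0/1 + 1/1*1/1) = [4/5, 1/1)
  emit 'f', narrow to [0/1, 1/5)
Step 2: interval [0/1, 1/5), width = 1/5 - 0/1 = 1/5
  'f': [0/1 + 1/5*0/1, 0/1 + 1/5*1/5) = [0/1, 1/25)
  'c': [0/1 + 1/5*1/5, 0/1 + 1/5*4/5) = [1/25, 4/25)
  'b': [0/1 + 1/5*4/5, 0/1 + 1/5*1/1) = [4/25, 1/5) <- contains code 49/250
  emit 'b', narrow to [4/25, 1/5)
Step 3: interval [4/25, 1/5), width = 1/5 - 4/25 = 1/25
  'f': [4/25 + 1/25*0/1, 4/25 + 1/25*1/5) = [4/25, 21/125)
  'c': [4/25 + 1/25*1/5, 4/25 + 1/25*4/5) = [21/125, 24/125)
  'b': [4/25 + 1/25*4/5, 4/25 + 1/25*1/1) = [24/125, 1/5) <- contains code 49/250
  emit 'b', narrow to [24/125, 1/5)

Answer: fbb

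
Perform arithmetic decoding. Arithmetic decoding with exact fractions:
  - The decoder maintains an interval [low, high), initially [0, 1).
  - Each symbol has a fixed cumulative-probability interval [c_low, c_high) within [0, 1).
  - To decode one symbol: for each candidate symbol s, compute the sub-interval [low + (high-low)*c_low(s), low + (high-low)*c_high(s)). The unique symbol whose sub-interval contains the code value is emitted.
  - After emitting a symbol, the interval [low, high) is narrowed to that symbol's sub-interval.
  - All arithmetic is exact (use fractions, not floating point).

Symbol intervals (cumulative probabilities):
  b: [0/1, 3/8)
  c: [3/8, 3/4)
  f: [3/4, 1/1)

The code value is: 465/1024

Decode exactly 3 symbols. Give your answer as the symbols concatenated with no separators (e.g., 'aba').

Step 1: interval [0/1, 1/1), width = 1/1 - 0/1 = 1/1
  'b': [0/1 + 1/1*0/1, 0/1 + 1/1*3/8) = [0/1, 3/8)
  'c': [0/1 + 1/1*3/8, 0/1 + 1/1*3/4) = [3/8, 3/4) <- contains code 465/1024
  'f': [0/1 + 1/1*3/4, 0/1 + 1/1*1/1) = [3/4, 1/1)
  emit 'c', narrow to [3/8, 3/4)
Step 2: interval [3/8, 3/4), width = 3/4 - 3/8 = 3/8
  'b': [3/8 + 3/8*0/1, 3/8 + 3/8*3/8) = [3/8, 33/64) <- contains code 465/1024
  'c': [3/8 + 3/8*3/8, 3/8 + 3/8*3/4) = [33/64, 21/32)
  'f': [3/8 + 3/8*3/4, 3/8 + 3/8*1/1) = [21/32, 3/4)
  emit 'b', narrow to [3/8, 33/64)
Step 3: interval [3/8, 33/64), width = 33/64 - 3/8 = 9/64
  'b': [3/8 + 9/64*0/1, 3/8 + 9/64*3/8) = [3/8, 219/512)
  'c': [3/8 + 9/64*3/8, 3/8 + 9/64*3/4) = [219/512, 123/256) <- contains code 465/1024
  'f': [3/8 + 9/64*3/4, 3/8 + 9/64*1/1) = [123/256, 33/64)
  emit 'c', narrow to [219/512, 123/256)

Answer: cbc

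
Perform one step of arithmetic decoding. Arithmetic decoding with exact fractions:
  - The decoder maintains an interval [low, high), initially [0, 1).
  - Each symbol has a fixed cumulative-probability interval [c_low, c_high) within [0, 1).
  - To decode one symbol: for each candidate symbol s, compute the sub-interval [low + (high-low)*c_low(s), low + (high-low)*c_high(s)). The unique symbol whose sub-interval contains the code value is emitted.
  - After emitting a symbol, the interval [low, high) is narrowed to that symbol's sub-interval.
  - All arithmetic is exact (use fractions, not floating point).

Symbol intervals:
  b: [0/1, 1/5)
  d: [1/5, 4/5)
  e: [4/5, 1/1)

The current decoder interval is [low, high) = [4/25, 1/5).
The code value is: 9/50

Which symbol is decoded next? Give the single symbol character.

Answer: d

Derivation:
Interval width = high − low = 1/5 − 4/25 = 1/25
Scaled code = (code − low) / width = (9/50 − 4/25) / 1/25 = 1/2
  b: [0/1, 1/5) 
  d: [1/5, 4/5) ← scaled code falls here ✓
  e: [4/5, 1/1) 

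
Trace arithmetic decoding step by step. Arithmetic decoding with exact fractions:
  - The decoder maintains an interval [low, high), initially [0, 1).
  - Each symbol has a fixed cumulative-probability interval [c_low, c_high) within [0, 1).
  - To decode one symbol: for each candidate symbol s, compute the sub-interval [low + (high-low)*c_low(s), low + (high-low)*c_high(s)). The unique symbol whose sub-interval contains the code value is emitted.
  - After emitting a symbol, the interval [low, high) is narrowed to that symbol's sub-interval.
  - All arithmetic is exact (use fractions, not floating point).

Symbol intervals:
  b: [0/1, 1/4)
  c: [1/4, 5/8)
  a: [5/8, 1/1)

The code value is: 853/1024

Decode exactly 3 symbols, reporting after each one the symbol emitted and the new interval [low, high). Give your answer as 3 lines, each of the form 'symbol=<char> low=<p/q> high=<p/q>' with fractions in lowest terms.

Answer: symbol=a low=5/8 high=1/1
symbol=c low=23/32 high=55/64
symbol=a low=413/512 high=55/64

Derivation:
Step 1: interval [0/1, 1/1), width = 1/1 - 0/1 = 1/1
  'b': [0/1 + 1/1*0/1, 0/1 + 1/1*1/4) = [0/1, 1/4)
  'c': [0/1 + 1/1*1/4, 0/1 + 1/1*5/8) = [1/4, 5/8)
  'a': [0/1 + 1/1*5/8, 0/1 + 1/1*1/1) = [5/8, 1/1) <- contains code 853/1024
  emit 'a', narrow to [5/8, 1/1)
Step 2: interval [5/8, 1/1), width = 1/1 - 5/8 = 3/8
  'b': [5/8 + 3/8*0/1, 5/8 + 3/8*1/4) = [5/8, 23/32)
  'c': [5/8 + 3/8*1/4, 5/8 + 3/8*5/8) = [23/32, 55/64) <- contains code 853/1024
  'a': [5/8 + 3/8*5/8, 5/8 + 3/8*1/1) = [55/64, 1/1)
  emit 'c', narrow to [23/32, 55/64)
Step 3: interval [23/32, 55/64), width = 55/64 - 23/32 = 9/64
  'b': [23/32 + 9/64*0/1, 23/32 + 9/64*1/4) = [23/32, 193/256)
  'c': [23/32 + 9/64*1/4, 23/32 + 9/64*5/8) = [193/256, 413/512)
  'a': [23/32 + 9/64*5/8, 23/32 + 9/64*1/1) = [413/512, 55/64) <- contains code 853/1024
  emit 'a', narrow to [413/512, 55/64)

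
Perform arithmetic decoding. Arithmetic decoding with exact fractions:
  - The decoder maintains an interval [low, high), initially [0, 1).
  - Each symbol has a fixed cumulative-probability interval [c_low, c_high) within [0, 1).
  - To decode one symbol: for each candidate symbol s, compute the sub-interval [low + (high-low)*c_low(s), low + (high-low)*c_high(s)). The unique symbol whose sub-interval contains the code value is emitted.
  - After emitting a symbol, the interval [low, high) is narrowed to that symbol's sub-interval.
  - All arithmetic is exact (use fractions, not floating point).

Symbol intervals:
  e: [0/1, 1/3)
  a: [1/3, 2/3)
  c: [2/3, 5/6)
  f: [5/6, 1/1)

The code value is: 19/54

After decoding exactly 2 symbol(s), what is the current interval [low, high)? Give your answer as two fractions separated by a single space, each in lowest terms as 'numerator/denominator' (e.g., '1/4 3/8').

Answer: 1/3 4/9

Derivation:
Step 1: interval [0/1, 1/1), width = 1/1 - 0/1 = 1/1
  'e': [0/1 + 1/1*0/1, 0/1 + 1/1*1/3) = [0/1, 1/3)
  'a': [0/1 + 1/1*1/3, 0/1 + 1/1*2/3) = [1/3, 2/3) <- contains code 19/54
  'c': [0/1 + 1/1*2/3, 0/1 + 1/1*5/6) = [2/3, 5/6)
  'f': [0/1 + 1/1*5/6, 0/1 + 1/1*1/1) = [5/6, 1/1)
  emit 'a', narrow to [1/3, 2/3)
Step 2: interval [1/3, 2/3), width = 2/3 - 1/3 = 1/3
  'e': [1/3 + 1/3*0/1, 1/3 + 1/3*1/3) = [1/3, 4/9) <- contains code 19/54
  'a': [1/3 + 1/3*1/3, 1/3 + 1/3*2/3) = [4/9, 5/9)
  'c': [1/3 + 1/3*2/3, 1/3 + 1/3*5/6) = [5/9, 11/18)
  'f': [1/3 + 1/3*5/6, 1/3 + 1/3*1/1) = [11/18, 2/3)
  emit 'e', narrow to [1/3, 4/9)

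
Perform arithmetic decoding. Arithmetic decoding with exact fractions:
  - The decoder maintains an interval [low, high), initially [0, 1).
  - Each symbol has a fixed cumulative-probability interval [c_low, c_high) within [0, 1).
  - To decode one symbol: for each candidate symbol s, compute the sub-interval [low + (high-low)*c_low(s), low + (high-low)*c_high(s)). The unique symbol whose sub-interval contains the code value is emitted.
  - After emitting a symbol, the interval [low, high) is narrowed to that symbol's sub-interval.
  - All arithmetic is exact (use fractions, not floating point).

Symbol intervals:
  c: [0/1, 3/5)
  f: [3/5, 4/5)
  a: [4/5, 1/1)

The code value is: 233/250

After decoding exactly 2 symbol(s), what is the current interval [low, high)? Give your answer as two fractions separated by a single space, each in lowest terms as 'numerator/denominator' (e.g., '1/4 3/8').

Step 1: interval [0/1, 1/1), width = 1/1 - 0/1 = 1/1
  'c': [0/1 + 1/1*0/1, 0/1 + 1/1*3/5) = [0/1, 3/5)
  'f': [0/1 + 1/1*3/5, 0/1 + 1/1*4/5) = [3/5, 4/5)
  'a': [0/1 + 1/1*4/5, 0/1 + 1/1*1/1) = [4/5, 1/1) <- contains code 233/250
  emit 'a', narrow to [4/5, 1/1)
Step 2: interval [4/5, 1/1), width = 1/1 - 4/5 = 1/5
  'c': [4/5 + 1/5*0/1, 4/5 + 1/5*3/5) = [4/5, 23/25)
  'f': [4/5 + 1/5*3/5, 4/5 + 1/5*4/5) = [23/25, 24/25) <- contains code 233/250
  'a': [4/5 + 1/5*4/5, 4/5 + 1/5*1/1) = [24/25, 1/1)
  emit 'f', narrow to [23/25, 24/25)

Answer: 23/25 24/25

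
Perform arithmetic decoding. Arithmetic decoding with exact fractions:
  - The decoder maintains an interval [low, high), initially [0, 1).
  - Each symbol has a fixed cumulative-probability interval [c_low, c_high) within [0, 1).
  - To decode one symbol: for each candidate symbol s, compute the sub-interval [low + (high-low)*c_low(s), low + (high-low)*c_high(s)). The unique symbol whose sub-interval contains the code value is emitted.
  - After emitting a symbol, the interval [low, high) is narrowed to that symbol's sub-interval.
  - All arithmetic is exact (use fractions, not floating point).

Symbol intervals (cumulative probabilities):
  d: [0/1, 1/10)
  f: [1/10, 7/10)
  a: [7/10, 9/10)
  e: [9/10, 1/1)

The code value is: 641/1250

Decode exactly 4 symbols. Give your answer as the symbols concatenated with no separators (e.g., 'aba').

Answer: ffea

Derivation:
Step 1: interval [0/1, 1/1), width = 1/1 - 0/1 = 1/1
  'd': [0/1 + 1/1*0/1, 0/1 + 1/1*1/10) = [0/1, 1/10)
  'f': [0/1 + 1/1*1/10, 0/1 + 1/1*7/10) = [1/10, 7/10) <- contains code 641/1250
  'a': [0/1 + 1/1*7/10, 0/1 + 1/1*9/10) = [7/10, 9/10)
  'e': [0/1 + 1/1*9/10, 0/1 + 1/1*1/1) = [9/10, 1/1)
  emit 'f', narrow to [1/10, 7/10)
Step 2: interval [1/10, 7/10), width = 7/10 - 1/10 = 3/5
  'd': [1/10 + 3/5*0/1, 1/10 + 3/5*1/10) = [1/10, 4/25)
  'f': [1/10 + 3/5*1/10, 1/10 + 3/5*7/10) = [4/25, 13/25) <- contains code 641/1250
  'a': [1/10 + 3/5*7/10, 1/10 + 3/5*9/10) = [13/25, 16/25)
  'e': [1/10 + 3/5*9/10, 1/10 + 3/5*1/1) = [16/25, 7/10)
  emit 'f', narrow to [4/25, 13/25)
Step 3: interval [4/25, 13/25), width = 13/25 - 4/25 = 9/25
  'd': [4/25 + 9/25*0/1, 4/25 + 9/25*1/10) = [4/25, 49/250)
  'f': [4/25 + 9/25*1/10, 4/25 + 9/25*7/10) = [49/250, 103/250)
  'a': [4/25 + 9/25*7/10, 4/25 + 9/25*9/10) = [103/250, 121/250)
  'e': [4/25 + 9/25*9/10, 4/25 + 9/25*1/1) = [121/250, 13/25) <- contains code 641/1250
  emit 'e', narrow to [121/250, 13/25)
Step 4: interval [121/250, 13/25), width = 13/25 - 121/250 = 9/250
  'd': [121/250 + 9/250*0/1, 121/250 + 9/250*1/10) = [121/250, 1219/2500)
  'f': [121/250 + 9/250*1/10, 121/250 + 9/250*7/10) = [1219/2500, 1273/2500)
  'a': [121/250 + 9/250*7/10, 121/250 + 9/250*9/10) = [1273/2500, 1291/2500) <- contains code 641/1250
  'e': [121/250 + 9/250*9/10, 121/250 + 9/250*1/1) = [1291/2500, 13/25)
  emit 'a', narrow to [1273/2500, 1291/2500)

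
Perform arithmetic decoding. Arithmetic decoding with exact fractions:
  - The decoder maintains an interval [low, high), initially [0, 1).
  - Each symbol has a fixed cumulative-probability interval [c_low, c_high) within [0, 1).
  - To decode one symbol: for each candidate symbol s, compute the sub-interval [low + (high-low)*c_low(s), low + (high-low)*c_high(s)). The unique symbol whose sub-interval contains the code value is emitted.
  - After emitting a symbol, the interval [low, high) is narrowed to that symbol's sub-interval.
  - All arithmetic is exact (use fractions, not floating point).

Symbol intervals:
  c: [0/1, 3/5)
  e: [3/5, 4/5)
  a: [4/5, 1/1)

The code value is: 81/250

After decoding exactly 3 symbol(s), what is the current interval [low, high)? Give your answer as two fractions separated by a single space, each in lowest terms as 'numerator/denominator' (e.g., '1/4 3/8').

Answer: 36/125 9/25

Derivation:
Step 1: interval [0/1, 1/1), width = 1/1 - 0/1 = 1/1
  'c': [0/1 + 1/1*0/1, 0/1 + 1/1*3/5) = [0/1, 3/5) <- contains code 81/250
  'e': [0/1 + 1/1*3/5, 0/1 + 1/1*4/5) = [3/5, 4/5)
  'a': [0/1 + 1/1*4/5, 0/1 + 1/1*1/1) = [4/5, 1/1)
  emit 'c', narrow to [0/1, 3/5)
Step 2: interval [0/1, 3/5), width = 3/5 - 0/1 = 3/5
  'c': [0/1 + 3/5*0/1, 0/1 + 3/5*3/5) = [0/1, 9/25) <- contains code 81/250
  'e': [0/1 + 3/5*3/5, 0/1 + 3/5*4/5) = [9/25, 12/25)
  'a': [0/1 + 3/5*4/5, 0/1 + 3/5*1/1) = [12/25, 3/5)
  emit 'c', narrow to [0/1, 9/25)
Step 3: interval [0/1, 9/25), width = 9/25 - 0/1 = 9/25
  'c': [0/1 + 9/25*0/1, 0/1 + 9/25*3/5) = [0/1, 27/125)
  'e': [0/1 + 9/25*3/5, 0/1 + 9/25*4/5) = [27/125, 36/125)
  'a': [0/1 + 9/25*4/5, 0/1 + 9/25*1/1) = [36/125, 9/25) <- contains code 81/250
  emit 'a', narrow to [36/125, 9/25)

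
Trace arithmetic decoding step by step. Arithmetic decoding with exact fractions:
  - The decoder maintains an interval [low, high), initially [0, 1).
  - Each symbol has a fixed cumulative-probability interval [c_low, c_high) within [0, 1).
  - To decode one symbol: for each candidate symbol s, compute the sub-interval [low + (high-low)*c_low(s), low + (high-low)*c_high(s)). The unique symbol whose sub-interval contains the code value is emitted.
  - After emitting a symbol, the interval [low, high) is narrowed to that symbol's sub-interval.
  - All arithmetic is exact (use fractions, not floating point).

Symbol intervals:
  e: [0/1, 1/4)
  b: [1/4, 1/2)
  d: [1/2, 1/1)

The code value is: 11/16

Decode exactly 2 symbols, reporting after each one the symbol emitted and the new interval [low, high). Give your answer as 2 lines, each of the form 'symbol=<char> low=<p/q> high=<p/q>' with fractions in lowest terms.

Step 1: interval [0/1, 1/1), width = 1/1 - 0/1 = 1/1
  'e': [0/1 + 1/1*0/1, 0/1 + 1/1*1/4) = [0/1, 1/4)
  'b': [0/1 + 1/1*1/4, 0/1 + 1/1*1/2) = [1/4, 1/2)
  'd': [0/1 + 1/1*1/2, 0/1 + 1/1*1/1) = [1/2, 1/1) <- contains code 11/16
  emit 'd', narrow to [1/2, 1/1)
Step 2: interval [1/2, 1/1), width = 1/1 - 1/2 = 1/2
  'e': [1/2 + 1/2*0/1, 1/2 + 1/2*1/4) = [1/2, 5/8)
  'b': [1/2 + 1/2*1/4, 1/2 + 1/2*1/2) = [5/8, 3/4) <- contains code 11/16
  'd': [1/2 + 1/2*1/2, 1/2 + 1/2*1/1) = [3/4, 1/1)
  emit 'b', narrow to [5/8, 3/4)

Answer: symbol=d low=1/2 high=1/1
symbol=b low=5/8 high=3/4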